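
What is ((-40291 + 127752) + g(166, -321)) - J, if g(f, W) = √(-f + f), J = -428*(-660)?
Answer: -195019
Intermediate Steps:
J = 282480
g(f, W) = 0 (g(f, W) = √0 = 0)
((-40291 + 127752) + g(166, -321)) - J = ((-40291 + 127752) + 0) - 1*282480 = (87461 + 0) - 282480 = 87461 - 282480 = -195019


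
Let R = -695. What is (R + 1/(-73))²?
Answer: 2574141696/5329 ≈ 4.8304e+5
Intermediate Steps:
(R + 1/(-73))² = (-695 + 1/(-73))² = (-695 - 1/73)² = (-50736/73)² = 2574141696/5329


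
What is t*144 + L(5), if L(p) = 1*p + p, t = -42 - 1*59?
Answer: -14534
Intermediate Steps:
t = -101 (t = -42 - 59 = -101)
L(p) = 2*p (L(p) = p + p = 2*p)
t*144 + L(5) = -101*144 + 2*5 = -14544 + 10 = -14534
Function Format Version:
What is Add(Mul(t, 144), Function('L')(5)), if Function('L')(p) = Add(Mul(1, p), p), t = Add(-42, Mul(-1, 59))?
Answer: -14534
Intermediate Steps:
t = -101 (t = Add(-42, -59) = -101)
Function('L')(p) = Mul(2, p) (Function('L')(p) = Add(p, p) = Mul(2, p))
Add(Mul(t, 144), Function('L')(5)) = Add(Mul(-101, 144), Mul(2, 5)) = Add(-14544, 10) = -14534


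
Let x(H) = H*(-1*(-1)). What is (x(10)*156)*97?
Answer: 151320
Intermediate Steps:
x(H) = H (x(H) = H*1 = H)
(x(10)*156)*97 = (10*156)*97 = 1560*97 = 151320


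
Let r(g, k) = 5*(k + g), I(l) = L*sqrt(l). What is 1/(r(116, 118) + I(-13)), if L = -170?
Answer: 9/13420 + 17*I*sqrt(13)/174460 ≈ 0.00067064 + 0.00035134*I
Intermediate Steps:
I(l) = -170*sqrt(l)
r(g, k) = 5*g + 5*k (r(g, k) = 5*(g + k) = 5*g + 5*k)
1/(r(116, 118) + I(-13)) = 1/((5*116 + 5*118) - 170*I*sqrt(13)) = 1/((580 + 590) - 170*I*sqrt(13)) = 1/(1170 - 170*I*sqrt(13))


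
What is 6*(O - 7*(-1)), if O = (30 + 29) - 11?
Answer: 330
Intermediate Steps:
O = 48 (O = 59 - 11 = 48)
6*(O - 7*(-1)) = 6*(48 - 7*(-1)) = 6*(48 + 7) = 6*55 = 330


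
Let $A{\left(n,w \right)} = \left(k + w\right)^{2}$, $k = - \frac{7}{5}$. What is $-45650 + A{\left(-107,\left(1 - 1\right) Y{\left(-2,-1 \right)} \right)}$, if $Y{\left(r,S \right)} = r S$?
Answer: $- \frac{1141201}{25} \approx -45648.0$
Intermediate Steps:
$k = - \frac{7}{5}$ ($k = \left(-7\right) \frac{1}{5} = - \frac{7}{5} \approx -1.4$)
$Y{\left(r,S \right)} = S r$
$A{\left(n,w \right)} = \left(- \frac{7}{5} + w\right)^{2}$
$-45650 + A{\left(-107,\left(1 - 1\right) Y{\left(-2,-1 \right)} \right)} = -45650 + \frac{\left(-7 + 5 \left(1 - 1\right) \left(\left(-1\right) \left(-2\right)\right)\right)^{2}}{25} = -45650 + \frac{\left(-7 + 5 \cdot 0 \cdot 2\right)^{2}}{25} = -45650 + \frac{\left(-7 + 5 \cdot 0\right)^{2}}{25} = -45650 + \frac{\left(-7 + 0\right)^{2}}{25} = -45650 + \frac{\left(-7\right)^{2}}{25} = -45650 + \frac{1}{25} \cdot 49 = -45650 + \frac{49}{25} = - \frac{1141201}{25}$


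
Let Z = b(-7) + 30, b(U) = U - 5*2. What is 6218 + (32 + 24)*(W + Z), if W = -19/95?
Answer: 34674/5 ≈ 6934.8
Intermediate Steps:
b(U) = -10 + U (b(U) = U - 10 = -10 + U)
W = -⅕ (W = -19*1/95 = -⅕ ≈ -0.20000)
Z = 13 (Z = (-10 - 7) + 30 = -17 + 30 = 13)
6218 + (32 + 24)*(W + Z) = 6218 + (32 + 24)*(-⅕ + 13) = 6218 + 56*(64/5) = 6218 + 3584/5 = 34674/5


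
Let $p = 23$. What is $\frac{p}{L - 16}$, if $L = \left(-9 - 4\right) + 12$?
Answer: $- \frac{23}{17} \approx -1.3529$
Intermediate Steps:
$L = -1$ ($L = -13 + 12 = -1$)
$\frac{p}{L - 16} = \frac{1}{-1 - 16} \cdot 23 = \frac{1}{-17} \cdot 23 = \left(- \frac{1}{17}\right) 23 = - \frac{23}{17}$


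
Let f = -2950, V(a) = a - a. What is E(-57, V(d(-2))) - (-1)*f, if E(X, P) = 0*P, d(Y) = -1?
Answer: -2950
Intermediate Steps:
V(a) = 0
E(X, P) = 0
E(-57, V(d(-2))) - (-1)*f = 0 - (-1)*(-2950) = 0 - 1*2950 = 0 - 2950 = -2950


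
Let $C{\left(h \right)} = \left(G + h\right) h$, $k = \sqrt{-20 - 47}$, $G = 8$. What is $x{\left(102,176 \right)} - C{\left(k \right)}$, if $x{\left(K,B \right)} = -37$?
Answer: $30 - 8 i \sqrt{67} \approx 30.0 - 65.483 i$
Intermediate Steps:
$k = i \sqrt{67}$ ($k = \sqrt{-67} = i \sqrt{67} \approx 8.1853 i$)
$C{\left(h \right)} = h \left(8 + h\right)$ ($C{\left(h \right)} = \left(8 + h\right) h = h \left(8 + h\right)$)
$x{\left(102,176 \right)} - C{\left(k \right)} = -37 - i \sqrt{67} \left(8 + i \sqrt{67}\right)$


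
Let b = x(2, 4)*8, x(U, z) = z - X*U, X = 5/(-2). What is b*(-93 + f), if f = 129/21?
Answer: -43776/7 ≈ -6253.7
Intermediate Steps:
X = -5/2 (X = 5*(-½) = -5/2 ≈ -2.5000)
f = 43/7 (f = 129*(1/21) = 43/7 ≈ 6.1429)
x(U, z) = z + 5*U/2 (x(U, z) = z - (-5)*U/2 = z + 5*U/2)
b = 72 (b = (4 + (5/2)*2)*8 = (4 + 5)*8 = 9*8 = 72)
b*(-93 + f) = 72*(-93 + 43/7) = 72*(-608/7) = -43776/7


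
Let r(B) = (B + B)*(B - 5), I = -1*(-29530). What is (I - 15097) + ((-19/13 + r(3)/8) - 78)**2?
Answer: 14187733/676 ≈ 20988.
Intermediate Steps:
I = 29530
r(B) = 2*B*(-5 + B) (r(B) = (2*B)*(-5 + B) = 2*B*(-5 + B))
(I - 15097) + ((-19/13 + r(3)/8) - 78)**2 = (29530 - 15097) + ((-19/13 + (2*3*(-5 + 3))/8) - 78)**2 = 14433 + ((-19*1/13 + (2*3*(-2))*(1/8)) - 78)**2 = 14433 + ((-19/13 - 12*1/8) - 78)**2 = 14433 + ((-19/13 - 3/2) - 78)**2 = 14433 + (-77/26 - 78)**2 = 14433 + (-2105/26)**2 = 14433 + 4431025/676 = 14187733/676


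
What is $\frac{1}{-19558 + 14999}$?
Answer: $- \frac{1}{4559} \approx -0.00021935$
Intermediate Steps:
$\frac{1}{-19558 + 14999} = \frac{1}{-4559} = - \frac{1}{4559}$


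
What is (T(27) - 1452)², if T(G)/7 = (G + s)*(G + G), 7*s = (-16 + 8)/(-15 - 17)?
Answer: 307476225/4 ≈ 7.6869e+7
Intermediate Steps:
s = 1/28 (s = ((-16 + 8)/(-15 - 17))/7 = (-8/(-32))/7 = (-8*(-1/32))/7 = (⅐)*(¼) = 1/28 ≈ 0.035714)
T(G) = 14*G*(1/28 + G) (T(G) = 7*((G + 1/28)*(G + G)) = 7*((1/28 + G)*(2*G)) = 7*(2*G*(1/28 + G)) = 14*G*(1/28 + G))
(T(27) - 1452)² = ((½)*27*(1 + 28*27) - 1452)² = ((½)*27*(1 + 756) - 1452)² = ((½)*27*757 - 1452)² = (20439/2 - 1452)² = (17535/2)² = 307476225/4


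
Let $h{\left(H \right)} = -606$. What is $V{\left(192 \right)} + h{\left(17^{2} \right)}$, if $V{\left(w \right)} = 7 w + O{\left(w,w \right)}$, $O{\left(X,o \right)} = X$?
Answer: $930$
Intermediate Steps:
$V{\left(w \right)} = 8 w$ ($V{\left(w \right)} = 7 w + w = 8 w$)
$V{\left(192 \right)} + h{\left(17^{2} \right)} = 8 \cdot 192 - 606 = 1536 - 606 = 930$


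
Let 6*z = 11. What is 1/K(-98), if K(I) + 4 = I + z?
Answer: -6/601 ≈ -0.0099834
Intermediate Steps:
z = 11/6 (z = (⅙)*11 = 11/6 ≈ 1.8333)
K(I) = -13/6 + I (K(I) = -4 + (I + 11/6) = -4 + (11/6 + I) = -13/6 + I)
1/K(-98) = 1/(-13/6 - 98) = 1/(-601/6) = -6/601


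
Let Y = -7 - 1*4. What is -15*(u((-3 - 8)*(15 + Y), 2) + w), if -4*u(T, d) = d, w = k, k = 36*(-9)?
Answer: 9735/2 ≈ 4867.5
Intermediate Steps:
k = -324
Y = -11 (Y = -7 - 4 = -11)
w = -324
u(T, d) = -d/4
-15*(u((-3 - 8)*(15 + Y), 2) + w) = -15*(-¼*2 - 324) = -15*(-½ - 324) = -15*(-649/2) = 9735/2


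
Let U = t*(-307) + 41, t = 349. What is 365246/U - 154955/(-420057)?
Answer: -68414074306/22494472407 ≈ -3.0414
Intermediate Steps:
U = -107102 (U = 349*(-307) + 41 = -107143 + 41 = -107102)
365246/U - 154955/(-420057) = 365246/(-107102) - 154955/(-420057) = 365246*(-1/107102) - 154955*(-1/420057) = -182623/53551 + 154955/420057 = -68414074306/22494472407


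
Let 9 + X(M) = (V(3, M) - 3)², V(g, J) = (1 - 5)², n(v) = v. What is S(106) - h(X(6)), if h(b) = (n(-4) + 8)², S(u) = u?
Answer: 90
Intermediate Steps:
V(g, J) = 16 (V(g, J) = (-4)² = 16)
X(M) = 160 (X(M) = -9 + (16 - 3)² = -9 + 13² = -9 + 169 = 160)
h(b) = 16 (h(b) = (-4 + 8)² = 4² = 16)
S(106) - h(X(6)) = 106 - 1*16 = 106 - 16 = 90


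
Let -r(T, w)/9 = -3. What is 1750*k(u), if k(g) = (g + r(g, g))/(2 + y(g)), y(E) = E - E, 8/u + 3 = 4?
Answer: 30625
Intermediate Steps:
u = 8 (u = 8/(-3 + 4) = 8/1 = 8*1 = 8)
y(E) = 0
r(T, w) = 27 (r(T, w) = -9*(-3) = 27)
k(g) = 27/2 + g/2 (k(g) = (g + 27)/(2 + 0) = (27 + g)/2 = (27 + g)*(½) = 27/2 + g/2)
1750*k(u) = 1750*(27/2 + (½)*8) = 1750*(27/2 + 4) = 1750*(35/2) = 30625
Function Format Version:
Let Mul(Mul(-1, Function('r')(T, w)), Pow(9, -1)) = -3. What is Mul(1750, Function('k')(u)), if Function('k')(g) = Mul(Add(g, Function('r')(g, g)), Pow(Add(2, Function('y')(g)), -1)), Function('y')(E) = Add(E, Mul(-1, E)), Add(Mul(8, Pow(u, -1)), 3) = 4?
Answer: 30625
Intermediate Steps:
u = 8 (u = Mul(8, Pow(Add(-3, 4), -1)) = Mul(8, Pow(1, -1)) = Mul(8, 1) = 8)
Function('y')(E) = 0
Function('r')(T, w) = 27 (Function('r')(T, w) = Mul(-9, -3) = 27)
Function('k')(g) = Add(Rational(27, 2), Mul(Rational(1, 2), g)) (Function('k')(g) = Mul(Add(g, 27), Pow(Add(2, 0), -1)) = Mul(Add(27, g), Pow(2, -1)) = Mul(Add(27, g), Rational(1, 2)) = Add(Rational(27, 2), Mul(Rational(1, 2), g)))
Mul(1750, Function('k')(u)) = Mul(1750, Add(Rational(27, 2), Mul(Rational(1, 2), 8))) = Mul(1750, Add(Rational(27, 2), 4)) = Mul(1750, Rational(35, 2)) = 30625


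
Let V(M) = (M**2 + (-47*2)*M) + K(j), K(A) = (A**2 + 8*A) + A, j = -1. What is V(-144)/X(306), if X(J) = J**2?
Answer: 8566/23409 ≈ 0.36593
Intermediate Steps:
K(A) = A**2 + 9*A
V(M) = -8 + M**2 - 94*M (V(M) = (M**2 + (-47*2)*M) - (9 - 1) = (M**2 - 94*M) - 1*8 = (M**2 - 94*M) - 8 = -8 + M**2 - 94*M)
V(-144)/X(306) = (-8 + (-144)**2 - 94*(-144))/(306**2) = (-8 + 20736 + 13536)/93636 = 34264*(1/93636) = 8566/23409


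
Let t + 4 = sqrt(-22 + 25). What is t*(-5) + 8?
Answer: 28 - 5*sqrt(3) ≈ 19.340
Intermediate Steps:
t = -4 + sqrt(3) (t = -4 + sqrt(-22 + 25) = -4 + sqrt(3) ≈ -2.2679)
t*(-5) + 8 = (-4 + sqrt(3))*(-5) + 8 = (20 - 5*sqrt(3)) + 8 = 28 - 5*sqrt(3)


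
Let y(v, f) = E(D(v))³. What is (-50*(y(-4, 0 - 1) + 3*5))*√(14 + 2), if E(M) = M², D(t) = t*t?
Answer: -3355446200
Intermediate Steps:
D(t) = t²
y(v, f) = v¹² (y(v, f) = ((v²)²)³ = (v⁴)³ = v¹²)
(-50*(y(-4, 0 - 1) + 3*5))*√(14 + 2) = (-50*((-4)¹² + 3*5))*√(14 + 2) = (-50*(16777216 + 15))*√16 = -50*16777231*4 = -838861550*4 = -3355446200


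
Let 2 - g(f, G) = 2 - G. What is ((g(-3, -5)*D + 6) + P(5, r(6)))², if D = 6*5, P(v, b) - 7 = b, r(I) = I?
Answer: 17161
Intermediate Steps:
P(v, b) = 7 + b
g(f, G) = G (g(f, G) = 2 - (2 - G) = 2 + (-2 + G) = G)
D = 30
((g(-3, -5)*D + 6) + P(5, r(6)))² = ((-5*30 + 6) + (7 + 6))² = ((-150 + 6) + 13)² = (-144 + 13)² = (-131)² = 17161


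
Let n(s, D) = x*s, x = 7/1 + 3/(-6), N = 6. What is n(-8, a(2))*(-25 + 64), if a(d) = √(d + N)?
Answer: -2028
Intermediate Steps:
x = 13/2 (x = 7*1 + 3*(-⅙) = 7 - ½ = 13/2 ≈ 6.5000)
a(d) = √(6 + d) (a(d) = √(d + 6) = √(6 + d))
n(s, D) = 13*s/2
n(-8, a(2))*(-25 + 64) = ((13/2)*(-8))*(-25 + 64) = -52*39 = -2028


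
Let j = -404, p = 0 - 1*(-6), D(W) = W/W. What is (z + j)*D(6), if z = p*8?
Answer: -356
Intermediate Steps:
D(W) = 1
p = 6 (p = 0 + 6 = 6)
z = 48 (z = 6*8 = 48)
(z + j)*D(6) = (48 - 404)*1 = -356*1 = -356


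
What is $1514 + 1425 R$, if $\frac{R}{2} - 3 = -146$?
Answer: $-406036$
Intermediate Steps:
$R = -286$ ($R = 6 + 2 \left(-146\right) = 6 - 292 = -286$)
$1514 + 1425 R = 1514 + 1425 \left(-286\right) = 1514 - 407550 = -406036$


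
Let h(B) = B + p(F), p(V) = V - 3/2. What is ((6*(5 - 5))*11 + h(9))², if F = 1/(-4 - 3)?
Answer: 10609/196 ≈ 54.128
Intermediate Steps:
F = -⅐ (F = 1/(-7) = -⅐ ≈ -0.14286)
p(V) = -3/2 + V (p(V) = V - 3*½ = V - 3/2 = -3/2 + V)
h(B) = -23/14 + B (h(B) = B + (-3/2 - ⅐) = B - 23/14 = -23/14 + B)
((6*(5 - 5))*11 + h(9))² = ((6*(5 - 5))*11 + (-23/14 + 9))² = ((6*0)*11 + 103/14)² = (0*11 + 103/14)² = (0 + 103/14)² = (103/14)² = 10609/196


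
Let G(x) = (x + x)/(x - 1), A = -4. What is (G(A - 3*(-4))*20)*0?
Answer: 0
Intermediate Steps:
G(x) = 2*x/(-1 + x) (G(x) = (2*x)/(-1 + x) = 2*x/(-1 + x))
(G(A - 3*(-4))*20)*0 = ((2*(-4 - 3*(-4))/(-1 + (-4 - 3*(-4))))*20)*0 = ((2*(-4 + 12)/(-1 + (-4 + 12)))*20)*0 = ((2*8/(-1 + 8))*20)*0 = ((2*8/7)*20)*0 = ((2*8*(⅐))*20)*0 = ((16/7)*20)*0 = (320/7)*0 = 0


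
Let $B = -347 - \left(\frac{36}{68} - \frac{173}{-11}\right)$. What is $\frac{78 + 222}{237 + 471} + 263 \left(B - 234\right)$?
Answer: $- \frac{1733042504}{11033} \approx -1.5708 \cdot 10^{5}$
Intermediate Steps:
$B = - \frac{67929}{187}$ ($B = -347 - \left(36 \cdot \frac{1}{68} - - \frac{173}{11}\right) = -347 - \left(\frac{9}{17} + \frac{173}{11}\right) = -347 - \frac{3040}{187} = - \frac{67929}{187} \approx -363.26$)
$\frac{78 + 222}{237 + 471} + 263 \left(B - 234\right) = \frac{78 + 222}{237 + 471} + 263 \left(- \frac{67929}{187} - 234\right) = \frac{300}{708} + 263 \left(- \frac{111687}{187}\right) = 300 \cdot \frac{1}{708} - \frac{29373681}{187} = \frac{25}{59} - \frac{29373681}{187} = - \frac{1733042504}{11033}$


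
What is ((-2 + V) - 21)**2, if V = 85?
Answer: 3844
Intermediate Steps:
((-2 + V) - 21)**2 = ((-2 + 85) - 21)**2 = (83 - 21)**2 = 62**2 = 3844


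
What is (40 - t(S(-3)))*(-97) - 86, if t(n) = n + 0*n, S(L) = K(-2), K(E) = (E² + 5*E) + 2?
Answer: -4354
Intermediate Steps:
K(E) = 2 + E² + 5*E
S(L) = -4 (S(L) = 2 + (-2)² + 5*(-2) = 2 + 4 - 10 = -4)
t(n) = n (t(n) = n + 0 = n)
(40 - t(S(-3)))*(-97) - 86 = (40 - 1*(-4))*(-97) - 86 = (40 + 4)*(-97) - 86 = 44*(-97) - 86 = -4268 - 86 = -4354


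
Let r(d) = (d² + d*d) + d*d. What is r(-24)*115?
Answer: 198720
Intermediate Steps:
r(d) = 3*d² (r(d) = (d² + d²) + d² = 2*d² + d² = 3*d²)
r(-24)*115 = (3*(-24)²)*115 = (3*576)*115 = 1728*115 = 198720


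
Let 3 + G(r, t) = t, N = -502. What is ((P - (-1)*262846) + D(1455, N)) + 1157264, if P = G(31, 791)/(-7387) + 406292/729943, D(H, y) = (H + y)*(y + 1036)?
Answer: 10401406698340212/5392088941 ≈ 1.9290e+6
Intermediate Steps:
G(r, t) = -3 + t
D(H, y) = (1036 + y)*(H + y) (D(H, y) = (H + y)*(1036 + y) = (1036 + y)*(H + y))
P = 2426083920/5392088941 (P = (-3 + 791)/(-7387) + 406292/729943 = 788*(-1/7387) + 406292*(1/729943) = -788/7387 + 406292/729943 = 2426083920/5392088941 ≈ 0.44993)
((P - (-1)*262846) + D(1455, N)) + 1157264 = ((2426083920/5392088941 - (-1)*262846) + ((-502)**2 + 1036*1455 + 1036*(-502) + 1455*(-502))) + 1157264 = ((2426083920/5392088941 - 1*(-262846)) + (252004 + 1507380 - 520072 - 730410)) + 1157264 = ((2426083920/5392088941 + 262846) + 508902) + 1157264 = (1417291435870006/5392088941 + 508902) + 1157264 = 4161336282122788/5392088941 + 1157264 = 10401406698340212/5392088941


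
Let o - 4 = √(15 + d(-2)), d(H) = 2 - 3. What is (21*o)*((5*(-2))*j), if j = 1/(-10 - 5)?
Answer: 56 + 14*√14 ≈ 108.38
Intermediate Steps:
d(H) = -1
o = 4 + √14 (o = 4 + √(15 - 1) = 4 + √14 ≈ 7.7417)
j = -1/15 (j = 1/(-15) = -1/15 ≈ -0.066667)
(21*o)*((5*(-2))*j) = (21*(4 + √14))*((5*(-2))*(-1/15)) = (84 + 21*√14)*(-10*(-1/15)) = (84 + 21*√14)*(⅔) = 56 + 14*√14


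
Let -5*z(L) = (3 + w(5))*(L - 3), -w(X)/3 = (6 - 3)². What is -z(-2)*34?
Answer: 816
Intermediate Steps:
w(X) = -27 (w(X) = -3*(6 - 3)² = -3*3² = -3*9 = -27)
z(L) = -72/5 + 24*L/5 (z(L) = -(3 - 27)*(L - 3)/5 = -(-24)*(-3 + L)/5 = -(72 - 24*L)/5 = -72/5 + 24*L/5)
-z(-2)*34 = -(-72/5 + (24/5)*(-2))*34 = -(-72/5 - 48/5)*34 = -(-24)*34 = -1*(-816) = 816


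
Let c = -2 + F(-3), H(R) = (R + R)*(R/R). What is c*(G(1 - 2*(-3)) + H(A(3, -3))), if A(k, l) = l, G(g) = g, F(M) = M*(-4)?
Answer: 10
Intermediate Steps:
F(M) = -4*M
H(R) = 2*R (H(R) = (2*R)*1 = 2*R)
c = 10 (c = -2 - 4*(-3) = -2 + 12 = 10)
c*(G(1 - 2*(-3)) + H(A(3, -3))) = 10*((1 - 2*(-3)) + 2*(-3)) = 10*((1 + 6) - 6) = 10*(7 - 6) = 10*1 = 10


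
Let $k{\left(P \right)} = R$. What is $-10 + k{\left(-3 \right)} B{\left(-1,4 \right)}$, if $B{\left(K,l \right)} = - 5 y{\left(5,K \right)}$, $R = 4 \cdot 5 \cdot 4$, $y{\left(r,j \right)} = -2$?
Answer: $790$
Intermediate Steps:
$R = 80$ ($R = 20 \cdot 4 = 80$)
$k{\left(P \right)} = 80$
$B{\left(K,l \right)} = 10$ ($B{\left(K,l \right)} = \left(-5\right) \left(-2\right) = 10$)
$-10 + k{\left(-3 \right)} B{\left(-1,4 \right)} = -10 + 80 \cdot 10 = -10 + 800 = 790$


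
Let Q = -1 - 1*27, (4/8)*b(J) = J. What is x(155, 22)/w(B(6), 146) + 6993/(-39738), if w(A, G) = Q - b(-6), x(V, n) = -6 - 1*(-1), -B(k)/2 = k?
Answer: 391/2864 ≈ 0.13652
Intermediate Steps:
B(k) = -2*k
b(J) = 2*J
x(V, n) = -5 (x(V, n) = -6 + 1 = -5)
Q = -28 (Q = -1 - 27 = -28)
w(A, G) = -16 (w(A, G) = -28 - 2*(-6) = -28 - 1*(-12) = -28 + 12 = -16)
x(155, 22)/w(B(6), 146) + 6993/(-39738) = -5/(-16) + 6993/(-39738) = -5*(-1/16) + 6993*(-1/39738) = 5/16 - 63/358 = 391/2864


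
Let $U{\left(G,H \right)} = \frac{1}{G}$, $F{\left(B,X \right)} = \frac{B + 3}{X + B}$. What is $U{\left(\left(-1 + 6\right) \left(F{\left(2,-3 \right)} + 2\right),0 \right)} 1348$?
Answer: $- \frac{1348}{15} \approx -89.867$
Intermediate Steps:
$F{\left(B,X \right)} = \frac{3 + B}{B + X}$
$U{\left(\left(-1 + 6\right) \left(F{\left(2,-3 \right)} + 2\right),0 \right)} 1348 = \frac{1}{\left(-1 + 6\right) \left(\frac{3 + 2}{2 - 3} + 2\right)} 1348 = \frac{1}{5 \left(\frac{1}{-1} \cdot 5 + 2\right)} 1348 = \frac{1}{5 \left(\left(-1\right) 5 + 2\right)} 1348 = \frac{1}{5 \left(-5 + 2\right)} 1348 = \frac{1}{5 \left(-3\right)} 1348 = \frac{1}{-15} \cdot 1348 = \left(- \frac{1}{15}\right) 1348 = - \frac{1348}{15}$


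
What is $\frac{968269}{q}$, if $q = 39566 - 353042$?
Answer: $- \frac{968269}{313476} \approx -3.0888$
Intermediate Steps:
$q = -313476$
$\frac{968269}{q} = \frac{968269}{-313476} = 968269 \left(- \frac{1}{313476}\right) = - \frac{968269}{313476}$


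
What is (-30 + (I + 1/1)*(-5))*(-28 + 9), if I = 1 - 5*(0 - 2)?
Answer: 1710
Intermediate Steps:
I = 11 (I = 1 - 5*(-2) = 1 + 10 = 11)
(-30 + (I + 1/1)*(-5))*(-28 + 9) = (-30 + (11 + 1/1)*(-5))*(-28 + 9) = (-30 + (11 + 1*1)*(-5))*(-19) = (-30 + (11 + 1)*(-5))*(-19) = (-30 + 12*(-5))*(-19) = (-30 - 60)*(-19) = -90*(-19) = 1710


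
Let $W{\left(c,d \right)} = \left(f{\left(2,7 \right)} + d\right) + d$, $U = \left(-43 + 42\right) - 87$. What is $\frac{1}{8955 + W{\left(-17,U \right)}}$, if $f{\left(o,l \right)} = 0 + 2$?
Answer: $\frac{1}{8781} \approx 0.00011388$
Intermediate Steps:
$f{\left(o,l \right)} = 2$
$U = -88$ ($U = -1 - 87 = -88$)
$W{\left(c,d \right)} = 2 + 2 d$ ($W{\left(c,d \right)} = \left(2 + d\right) + d = 2 + 2 d$)
$\frac{1}{8955 + W{\left(-17,U \right)}} = \frac{1}{8955 + \left(2 + 2 \left(-88\right)\right)} = \frac{1}{8955 + \left(2 - 176\right)} = \frac{1}{8955 - 174} = \frac{1}{8781}$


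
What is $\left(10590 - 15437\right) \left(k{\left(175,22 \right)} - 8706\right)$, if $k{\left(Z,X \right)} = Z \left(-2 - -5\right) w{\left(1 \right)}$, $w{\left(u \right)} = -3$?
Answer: $49832007$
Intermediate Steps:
$k{\left(Z,X \right)} = - 9 Z$ ($k{\left(Z,X \right)} = Z \left(-2 - -5\right) \left(-3\right) = Z \left(-2 + 5\right) \left(-3\right) = Z 3 \left(-3\right) = 3 Z \left(-3\right) = - 9 Z$)
$\left(10590 - 15437\right) \left(k{\left(175,22 \right)} - 8706\right) = \left(10590 - 15437\right) \left(\left(-9\right) 175 - 8706\right) = - 4847 \left(-1575 - 8706\right) = \left(-4847\right) \left(-10281\right) = 49832007$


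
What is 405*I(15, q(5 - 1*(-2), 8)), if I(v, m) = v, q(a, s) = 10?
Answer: 6075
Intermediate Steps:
405*I(15, q(5 - 1*(-2), 8)) = 405*15 = 6075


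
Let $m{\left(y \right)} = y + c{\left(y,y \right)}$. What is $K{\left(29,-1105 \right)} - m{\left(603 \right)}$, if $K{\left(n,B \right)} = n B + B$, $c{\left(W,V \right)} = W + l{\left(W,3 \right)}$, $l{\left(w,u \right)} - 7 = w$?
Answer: $-34966$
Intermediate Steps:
$l{\left(w,u \right)} = 7 + w$
$c{\left(W,V \right)} = 7 + 2 W$ ($c{\left(W,V \right)} = W + \left(7 + W\right) = 7 + 2 W$)
$K{\left(n,B \right)} = B + B n$ ($K{\left(n,B \right)} = B n + B = B + B n$)
$m{\left(y \right)} = 7 + 3 y$ ($m{\left(y \right)} = y + \left(7 + 2 y\right) = 7 + 3 y$)
$K{\left(29,-1105 \right)} - m{\left(603 \right)} = - 1105 \left(1 + 29\right) - \left(7 + 3 \cdot 603\right) = \left(-1105\right) 30 - \left(7 + 1809\right) = -33150 - 1816 = -34966$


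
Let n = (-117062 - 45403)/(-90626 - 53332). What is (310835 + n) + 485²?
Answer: 26203289315/47986 ≈ 5.4606e+5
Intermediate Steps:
n = 54155/47986 (n = -162465/(-143958) = -162465*(-1/143958) = 54155/47986 ≈ 1.1286)
(310835 + n) + 485² = (310835 + 54155/47986) + 485² = 14915782465/47986 + 235225 = 26203289315/47986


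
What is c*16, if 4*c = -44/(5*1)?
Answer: -176/5 ≈ -35.200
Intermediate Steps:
c = -11/5 (c = (-44/(5*1))/4 = (-44/5)/4 = (-44*⅕)/4 = (¼)*(-44/5) = -11/5 ≈ -2.2000)
c*16 = -11/5*16 = -176/5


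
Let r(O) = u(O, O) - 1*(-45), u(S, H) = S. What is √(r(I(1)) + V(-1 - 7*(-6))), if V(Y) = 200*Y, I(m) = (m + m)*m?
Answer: √8247 ≈ 90.813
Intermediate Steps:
I(m) = 2*m² (I(m) = (2*m)*m = 2*m²)
r(O) = 45 + O (r(O) = O - 1*(-45) = O + 45 = 45 + O)
√(r(I(1)) + V(-1 - 7*(-6))) = √((45 + 2*1²) + 200*(-1 - 7*(-6))) = √((45 + 2*1) + 200*(-1 + 42)) = √((45 + 2) + 200*41) = √(47 + 8200) = √8247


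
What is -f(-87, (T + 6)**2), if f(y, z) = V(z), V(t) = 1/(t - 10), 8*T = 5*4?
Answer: -4/249 ≈ -0.016064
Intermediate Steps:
T = 5/2 (T = (5*4)/8 = (1/8)*20 = 5/2 ≈ 2.5000)
V(t) = 1/(-10 + t)
f(y, z) = 1/(-10 + z)
-f(-87, (T + 6)**2) = -1/(-10 + (5/2 + 6)**2) = -1/(-10 + (17/2)**2) = -1/(-10 + 289/4) = -1/249/4 = -1*4/249 = -4/249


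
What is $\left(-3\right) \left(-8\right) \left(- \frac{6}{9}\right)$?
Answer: $-16$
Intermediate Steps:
$\left(-3\right) \left(-8\right) \left(- \frac{6}{9}\right) = 24 \left(\left(-6\right) \frac{1}{9}\right) = 24 \left(- \frac{2}{3}\right) = -16$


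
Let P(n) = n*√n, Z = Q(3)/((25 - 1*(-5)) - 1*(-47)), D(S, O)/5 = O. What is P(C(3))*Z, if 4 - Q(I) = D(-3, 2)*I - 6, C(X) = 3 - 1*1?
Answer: -40*√2/77 ≈ -0.73466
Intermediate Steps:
D(S, O) = 5*O
C(X) = 2 (C(X) = 3 - 1 = 2)
Q(I) = 10 - 10*I (Q(I) = 4 - ((5*2)*I - 6) = 4 - (10*I - 6) = 4 - (-6 + 10*I) = 4 + (6 - 10*I) = 10 - 10*I)
Z = -20/77 (Z = (10 - 10*3)/((25 - 1*(-5)) - 1*(-47)) = (10 - 30)/((25 + 5) + 47) = -20/(30 + 47) = -20/77 ≈ -0.25974)
P(n) = n^(3/2)
P(C(3))*Z = 2^(3/2)*(-20/77) = (2*√2)*(-20/77) = -40*√2/77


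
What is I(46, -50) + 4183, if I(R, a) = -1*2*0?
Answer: 4183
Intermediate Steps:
I(R, a) = 0 (I(R, a) = -2*0 = 0)
I(46, -50) + 4183 = 0 + 4183 = 4183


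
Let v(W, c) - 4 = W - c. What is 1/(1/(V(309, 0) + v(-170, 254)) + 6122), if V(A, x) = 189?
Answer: 231/1414181 ≈ 0.00016335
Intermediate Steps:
v(W, c) = 4 + W - c (v(W, c) = 4 + (W - c) = 4 + W - c)
1/(1/(V(309, 0) + v(-170, 254)) + 6122) = 1/(1/(189 + (4 - 170 - 1*254)) + 6122) = 1/(1/(189 + (4 - 170 - 254)) + 6122) = 1/(1/(189 - 420) + 6122) = 1/(1/(-231) + 6122) = 1/(-1/231 + 6122) = 1/(1414181/231) = 231/1414181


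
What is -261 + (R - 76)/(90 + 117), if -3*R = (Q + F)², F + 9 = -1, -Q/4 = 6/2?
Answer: -162793/621 ≈ -262.15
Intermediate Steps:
Q = -12 (Q = -24/2 = -4*3 = -12)
F = -10 (F = -9 - 1 = -10)
R = -484/3 (R = -(-12 - 10)²/3 = -⅓*(-22)² = -⅓*484 = -484/3 ≈ -161.33)
-261 + (R - 76)/(90 + 117) = -261 + (-484/3 - 76)/(90 + 117) = -261 - 712/3/207 = -261 - 712/3*1/207 = -261 - 712/621 = -162793/621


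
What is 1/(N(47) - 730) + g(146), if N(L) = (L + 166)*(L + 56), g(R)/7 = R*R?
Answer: 3164637309/21209 ≈ 1.4921e+5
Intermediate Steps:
g(R) = 7*R**2 (g(R) = 7*(R*R) = 7*R**2)
N(L) = (56 + L)*(166 + L) (N(L) = (166 + L)*(56 + L) = (56 + L)*(166 + L))
1/(N(47) - 730) + g(146) = 1/((9296 + 47**2 + 222*47) - 730) + 7*146**2 = 1/((9296 + 2209 + 10434) - 730) + 7*21316 = 1/(21939 - 730) + 149212 = 1/21209 + 149212 = 3164637309/21209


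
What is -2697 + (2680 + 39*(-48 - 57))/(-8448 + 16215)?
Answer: -20949014/7767 ≈ -2697.2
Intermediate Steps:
-2697 + (2680 + 39*(-48 - 57))/(-8448 + 16215) = -2697 + (2680 + 39*(-105))/7767 = -2697 + (2680 - 4095)*(1/7767) = -2697 - 1415*1/7767 = -2697 - 1415/7767 = -20949014/7767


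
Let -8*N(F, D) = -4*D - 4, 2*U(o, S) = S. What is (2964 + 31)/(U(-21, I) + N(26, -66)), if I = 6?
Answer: -5990/59 ≈ -101.53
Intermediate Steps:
U(o, S) = S/2
N(F, D) = 1/2 + D/2 (N(F, D) = -(-4*D - 4)/8 = -(-4 - 4*D)/8 = 1/2 + D/2)
(2964 + 31)/(U(-21, I) + N(26, -66)) = (2964 + 31)/((1/2)*6 + (1/2 + (1/2)*(-66))) = 2995/(3 + (1/2 - 33)) = 2995/(3 - 65/2) = 2995/(-59/2) = 2995*(-2/59) = -5990/59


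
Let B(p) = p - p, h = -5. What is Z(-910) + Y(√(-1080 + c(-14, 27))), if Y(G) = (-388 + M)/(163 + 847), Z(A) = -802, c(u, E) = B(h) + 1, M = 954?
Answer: -404727/505 ≈ -801.44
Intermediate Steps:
B(p) = 0
c(u, E) = 1 (c(u, E) = 0 + 1 = 1)
Y(G) = 283/505 (Y(G) = (-388 + 954)/(163 + 847) = 566/1010 = 566*(1/1010) = 283/505)
Z(-910) + Y(√(-1080 + c(-14, 27))) = -802 + 283/505 = -404727/505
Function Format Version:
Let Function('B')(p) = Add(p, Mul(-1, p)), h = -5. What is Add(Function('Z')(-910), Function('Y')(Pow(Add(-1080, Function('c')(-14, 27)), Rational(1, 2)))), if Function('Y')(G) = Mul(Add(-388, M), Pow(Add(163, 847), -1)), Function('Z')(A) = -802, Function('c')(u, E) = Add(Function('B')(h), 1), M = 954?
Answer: Rational(-404727, 505) ≈ -801.44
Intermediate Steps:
Function('B')(p) = 0
Function('c')(u, E) = 1 (Function('c')(u, E) = Add(0, 1) = 1)
Function('Y')(G) = Rational(283, 505) (Function('Y')(G) = Mul(Add(-388, 954), Pow(Add(163, 847), -1)) = Mul(566, Pow(1010, -1)) = Mul(566, Rational(1, 1010)) = Rational(283, 505))
Add(Function('Z')(-910), Function('Y')(Pow(Add(-1080, Function('c')(-14, 27)), Rational(1, 2)))) = Add(-802, Rational(283, 505)) = Rational(-404727, 505)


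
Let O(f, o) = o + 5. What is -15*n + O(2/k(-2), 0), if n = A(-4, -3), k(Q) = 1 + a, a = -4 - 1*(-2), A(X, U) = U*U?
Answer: -130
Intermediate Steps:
A(X, U) = U²
a = -2 (a = -4 + 2 = -2)
k(Q) = -1 (k(Q) = 1 - 2 = -1)
O(f, o) = 5 + o
n = 9 (n = (-3)² = 9)
-15*n + O(2/k(-2), 0) = -15*9 + (5 + 0) = -135 + 5 = -130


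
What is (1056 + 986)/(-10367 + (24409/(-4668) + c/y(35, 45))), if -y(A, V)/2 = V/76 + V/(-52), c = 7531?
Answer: 428942520/715613867 ≈ 0.59941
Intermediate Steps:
y(A, V) = 3*V/247 (y(A, V) = -2*(V/76 + V/(-52)) = -2*(V*(1/76) + V*(-1/52)) = -2*(V/76 - V/52) = -(-3)*V/247 = 3*V/247)
(1056 + 986)/(-10367 + (24409/(-4668) + c/y(35, 45))) = (1056 + 986)/(-10367 + (24409/(-4668) + 7531/(((3/247)*45)))) = 2042/(-10367 + (24409*(-1/4668) + 7531/(135/247))) = 2042/(-10367 + (-24409/4668 + 7531*(247/135))) = 2042/(-10367 + (-24409/4668 + 1860157/135)) = 2042/(-10367 + 2893305887/210060) = 2042/(715613867/210060) = 2042*(210060/715613867) = 428942520/715613867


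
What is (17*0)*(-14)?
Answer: 0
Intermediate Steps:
(17*0)*(-14) = 0*(-14) = 0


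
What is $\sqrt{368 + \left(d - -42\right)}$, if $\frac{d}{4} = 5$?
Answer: $\sqrt{430} \approx 20.736$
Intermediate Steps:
$d = 20$ ($d = 4 \cdot 5 = 20$)
$\sqrt{368 + \left(d - -42\right)} = \sqrt{368 + \left(20 - -42\right)} = \sqrt{368 + \left(20 + 42\right)} = \sqrt{368 + 62} = \sqrt{430}$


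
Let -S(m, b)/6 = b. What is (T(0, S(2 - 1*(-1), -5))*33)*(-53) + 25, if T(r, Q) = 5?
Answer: -8720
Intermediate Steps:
S(m, b) = -6*b
(T(0, S(2 - 1*(-1), -5))*33)*(-53) + 25 = (5*33)*(-53) + 25 = 165*(-53) + 25 = -8745 + 25 = -8720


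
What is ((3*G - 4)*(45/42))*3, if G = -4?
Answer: -360/7 ≈ -51.429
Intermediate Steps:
((3*G - 4)*(45/42))*3 = ((3*(-4) - 4)*(45/42))*3 = ((-12 - 4)*(45*(1/42)))*3 = -16*15/14*3 = -120/7*3 = -360/7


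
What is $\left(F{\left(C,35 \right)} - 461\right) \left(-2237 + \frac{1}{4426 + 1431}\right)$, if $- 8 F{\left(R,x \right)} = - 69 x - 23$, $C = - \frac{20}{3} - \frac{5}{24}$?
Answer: $\frac{2047204375}{5857} \approx 3.4953 \cdot 10^{5}$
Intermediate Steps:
$C = - \frac{55}{8}$ ($C = \left(-20\right) \frac{1}{3} - \frac{5}{24} = - \frac{20}{3} - \frac{5}{24} = - \frac{55}{8} \approx -6.875$)
$F{\left(R,x \right)} = \frac{23}{8} + \frac{69 x}{8}$ ($F{\left(R,x \right)} = - \frac{- 69 x - 23}{8} = - \frac{-23 - 69 x}{8} = \frac{23}{8} + \frac{69 x}{8}$)
$\left(F{\left(C,35 \right)} - 461\right) \left(-2237 + \frac{1}{4426 + 1431}\right) = \left(\left(\frac{23}{8} + \frac{69}{8} \cdot 35\right) - 461\right) \left(-2237 + \frac{1}{4426 + 1431}\right) = \left(\left(\frac{23}{8} + \frac{2415}{8}\right) - 461\right) \left(-2237 + \frac{1}{5857}\right) = \left(\frac{1219}{4} - 461\right) \left(-2237 + \frac{1}{5857}\right) = \left(- \frac{625}{4}\right) \left(- \frac{13102108}{5857}\right) = \frac{2047204375}{5857}$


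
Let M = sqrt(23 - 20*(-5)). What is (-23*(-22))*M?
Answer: 506*sqrt(123) ≈ 5611.8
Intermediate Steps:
M = sqrt(123) (M = sqrt(23 - 5*(-20)) = sqrt(23 + 100) = sqrt(123) ≈ 11.091)
(-23*(-22))*M = (-23*(-22))*sqrt(123) = 506*sqrt(123)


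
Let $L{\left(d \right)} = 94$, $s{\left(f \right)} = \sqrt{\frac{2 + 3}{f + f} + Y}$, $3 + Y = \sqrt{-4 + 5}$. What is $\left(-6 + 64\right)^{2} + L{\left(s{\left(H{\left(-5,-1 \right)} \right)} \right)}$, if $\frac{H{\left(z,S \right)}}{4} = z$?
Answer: $3458$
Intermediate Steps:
$Y = -2$ ($Y = -3 + \sqrt{-4 + 5} = -3 + \sqrt{1} = -3 + 1 = -2$)
$H{\left(z,S \right)} = 4 z$
$s{\left(f \right)} = \sqrt{-2 + \frac{5}{2 f}}$ ($s{\left(f \right)} = \sqrt{\frac{2 + 3}{f + f} - 2} = \sqrt{\frac{5}{2 f} - 2} = \sqrt{-2 + \frac{5}{2 f}}$)
$\left(-6 + 64\right)^{2} + L{\left(s{\left(H{\left(-5,-1 \right)} \right)} \right)} = \left(-6 + 64\right)^{2} + 94 = 58^{2} + 94 = 3364 + 94 = 3458$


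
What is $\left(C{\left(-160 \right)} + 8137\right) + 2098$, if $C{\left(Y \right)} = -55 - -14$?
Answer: $10194$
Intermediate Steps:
$C{\left(Y \right)} = -41$ ($C{\left(Y \right)} = -55 + 14 = -41$)
$\left(C{\left(-160 \right)} + 8137\right) + 2098 = \left(-41 + 8137\right) + 2098 = 8096 + 2098 = 10194$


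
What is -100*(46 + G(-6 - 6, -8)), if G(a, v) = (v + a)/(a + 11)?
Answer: -6600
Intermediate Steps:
G(a, v) = (a + v)/(11 + a)
-100*(46 + G(-6 - 6, -8)) = -100*(46 + ((-6 - 6) - 8)/(11 + (-6 - 6))) = -100*(46 + (-12 - 8)/(11 - 12)) = -100*(46 - 20/(-1)) = -100*(46 - 1*(-20)) = -100*(46 + 20) = -100*66 = -6600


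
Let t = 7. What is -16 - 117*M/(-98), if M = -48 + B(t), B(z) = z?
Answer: -6365/98 ≈ -64.949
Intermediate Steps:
M = -41 (M = -48 + 7 = -41)
-16 - 117*M/(-98) = -16 - (-4797)/(-98) = -16 - (-4797)*(-1)/98 = -16 - 117*41/98 = -16 - 4797/98 = -6365/98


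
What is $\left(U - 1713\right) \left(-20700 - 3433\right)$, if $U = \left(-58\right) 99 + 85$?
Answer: $177860210$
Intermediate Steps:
$U = -5657$ ($U = -5742 + 85 = -5657$)
$\left(U - 1713\right) \left(-20700 - 3433\right) = \left(-5657 - 1713\right) \left(-20700 - 3433\right) = \left(-7370\right) \left(-24133\right) = 177860210$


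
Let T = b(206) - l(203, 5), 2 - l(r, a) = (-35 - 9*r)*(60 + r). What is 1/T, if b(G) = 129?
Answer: -1/489579 ≈ -2.0426e-6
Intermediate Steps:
l(r, a) = 2 - (-35 - 9*r)*(60 + r)
T = -489579 (T = 129 - (2102 + 9*203² + 575*203) = 129 - (2102 + 9*41209 + 116725) = 129 - (2102 + 370881 + 116725) = 129 - 1*489708 = 129 - 489708 = -489579)
1/T = 1/(-489579) = -1/489579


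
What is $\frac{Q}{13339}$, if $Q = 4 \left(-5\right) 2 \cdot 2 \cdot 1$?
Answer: $- \frac{80}{13339} \approx -0.0059974$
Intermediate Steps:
$Q = -80$ ($Q = - 20 \cdot 4 \cdot 1 = \left(-20\right) 4 = -80$)
$\frac{Q}{13339} = \frac{1}{13339} \left(-80\right) = - \frac{80}{13339}$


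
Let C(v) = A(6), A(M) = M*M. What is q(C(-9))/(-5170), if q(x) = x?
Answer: -18/2585 ≈ -0.0069633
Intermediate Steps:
A(M) = M²
C(v) = 36 (C(v) = 6² = 36)
q(C(-9))/(-5170) = 36/(-5170) = 36*(-1/5170) = -18/2585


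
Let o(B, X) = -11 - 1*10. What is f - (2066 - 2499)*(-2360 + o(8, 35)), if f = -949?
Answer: -1031922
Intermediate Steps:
o(B, X) = -21 (o(B, X) = -11 - 10 = -21)
f - (2066 - 2499)*(-2360 + o(8, 35)) = -949 - (2066 - 2499)*(-2360 - 21) = -949 - (-433)*(-2381) = -949 - 1*1030973 = -949 - 1030973 = -1031922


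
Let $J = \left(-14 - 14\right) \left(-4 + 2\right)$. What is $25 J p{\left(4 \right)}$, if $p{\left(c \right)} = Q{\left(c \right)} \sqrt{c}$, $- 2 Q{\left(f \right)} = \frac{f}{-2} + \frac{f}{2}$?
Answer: $0$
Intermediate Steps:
$Q{\left(f \right)} = 0$ ($Q{\left(f \right)} = - \frac{\frac{f}{-2} + \frac{f}{2}}{2} = - \frac{f \left(- \frac{1}{2}\right) + f \frac{1}{2}}{2} = - \frac{- \frac{f}{2} + \frac{f}{2}}{2} = \left(- \frac{1}{2}\right) 0 = 0$)
$p{\left(c \right)} = 0$ ($p{\left(c \right)} = 0 \sqrt{c} = 0$)
$J = 56$ ($J = \left(-28\right) \left(-2\right) = 56$)
$25 J p{\left(4 \right)} = 25 \cdot 56 \cdot 0 = 1400 \cdot 0 = 0$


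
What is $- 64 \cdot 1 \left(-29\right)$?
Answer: $1856$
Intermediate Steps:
$- 64 \cdot 1 \left(-29\right) = \left(-64\right) \left(-29\right) = 1856$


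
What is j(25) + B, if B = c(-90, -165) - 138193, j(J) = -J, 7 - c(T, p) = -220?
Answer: -137991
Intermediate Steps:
c(T, p) = 227 (c(T, p) = 7 - 1*(-220) = 7 + 220 = 227)
B = -137966 (B = 227 - 138193 = -137966)
j(25) + B = -1*25 - 137966 = -25 - 137966 = -137991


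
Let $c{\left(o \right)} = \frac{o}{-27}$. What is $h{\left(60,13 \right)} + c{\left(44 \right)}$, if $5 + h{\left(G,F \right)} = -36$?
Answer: $- \frac{1151}{27} \approx -42.63$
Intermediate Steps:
$h{\left(G,F \right)} = -41$ ($h{\left(G,F \right)} = -5 - 36 = -41$)
$c{\left(o \right)} = - \frac{o}{27}$ ($c{\left(o \right)} = o \left(- \frac{1}{27}\right) = - \frac{o}{27}$)
$h{\left(60,13 \right)} + c{\left(44 \right)} = -41 - \frac{44}{27} = - \frac{1151}{27}$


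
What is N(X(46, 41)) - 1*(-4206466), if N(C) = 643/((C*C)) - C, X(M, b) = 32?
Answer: 4307389059/1024 ≈ 4.2064e+6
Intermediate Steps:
N(C) = -C + 643/C² (N(C) = 643/(C²) - C = 643/C² - C = -C + 643/C²)
N(X(46, 41)) - 1*(-4206466) = (-1*32 + 643/32²) - 1*(-4206466) = (-32 + 643*(1/1024)) + 4206466 = (-32 + 643/1024) + 4206466 = -32125/1024 + 4206466 = 4307389059/1024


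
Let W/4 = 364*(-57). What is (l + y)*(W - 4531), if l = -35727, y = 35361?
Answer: 32033418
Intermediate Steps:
W = -82992 (W = 4*(364*(-57)) = 4*(-20748) = -82992)
(l + y)*(W - 4531) = (-35727 + 35361)*(-82992 - 4531) = -366*(-87523) = 32033418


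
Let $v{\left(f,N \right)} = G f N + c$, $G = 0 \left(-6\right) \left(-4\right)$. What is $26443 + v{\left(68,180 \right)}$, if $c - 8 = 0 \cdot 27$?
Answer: $26451$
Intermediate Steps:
$c = 8$ ($c = 8 + 0 \cdot 27 = 8 + 0 = 8$)
$G = 0$ ($G = 0 \left(-4\right) = 0$)
$v{\left(f,N \right)} = 8$ ($v{\left(f,N \right)} = 0 f N + 8 = 0 N + 8 = 0 + 8 = 8$)
$26443 + v{\left(68,180 \right)} = 26443 + 8 = 26451$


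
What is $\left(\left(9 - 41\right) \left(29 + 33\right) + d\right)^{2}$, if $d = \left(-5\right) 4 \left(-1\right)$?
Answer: $3857296$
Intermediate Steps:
$d = 20$ ($d = \left(-20\right) \left(-1\right) = 20$)
$\left(\left(9 - 41\right) \left(29 + 33\right) + d\right)^{2} = \left(\left(9 - 41\right) \left(29 + 33\right) + 20\right)^{2} = \left(\left(-32\right) 62 + 20\right)^{2} = \left(-1984 + 20\right)^{2} = \left(-1964\right)^{2} = 3857296$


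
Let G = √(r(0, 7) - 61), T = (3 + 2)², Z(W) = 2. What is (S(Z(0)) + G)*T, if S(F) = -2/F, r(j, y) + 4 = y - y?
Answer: -25 + 25*I*√65 ≈ -25.0 + 201.56*I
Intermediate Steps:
r(j, y) = -4 (r(j, y) = -4 + (y - y) = -4 + 0 = -4)
T = 25 (T = 5² = 25)
G = I*√65 (G = √(-4 - 61) = √(-65) = I*√65 ≈ 8.0623*I)
(S(Z(0)) + G)*T = (-2/2 + I*√65)*25 = (-2*½ + I*√65)*25 = (-1 + I*√65)*25 = -25 + 25*I*√65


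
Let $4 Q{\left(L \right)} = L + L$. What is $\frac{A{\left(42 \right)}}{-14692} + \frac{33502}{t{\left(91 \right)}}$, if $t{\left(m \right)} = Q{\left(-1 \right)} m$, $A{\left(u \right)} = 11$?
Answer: $- \frac{140631967}{190996} \approx -736.31$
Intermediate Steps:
$Q{\left(L \right)} = \frac{L}{2}$ ($Q{\left(L \right)} = \frac{L + L}{4} = \frac{2 L}{4} = \frac{L}{2}$)
$t{\left(m \right)} = - \frac{m}{2}$ ($t{\left(m \right)} = \frac{1}{2} \left(-1\right) m = - \frac{m}{2}$)
$\frac{A{\left(42 \right)}}{-14692} + \frac{33502}{t{\left(91 \right)}} = \frac{11}{-14692} + \frac{33502}{\left(- \frac{1}{2}\right) 91} = 11 \left(- \frac{1}{14692}\right) + \frac{33502}{- \frac{91}{2}} = - \frac{11}{14692} + 33502 \left(- \frac{2}{91}\right) = - \frac{11}{14692} - \frac{9572}{13} = - \frac{140631967}{190996}$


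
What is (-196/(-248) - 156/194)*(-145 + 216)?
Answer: -5893/6014 ≈ -0.97988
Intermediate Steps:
(-196/(-248) - 156/194)*(-145 + 216) = (-196*(-1/248) - 156*1/194)*71 = (49/62 - 78/97)*71 = -83/6014*71 = -5893/6014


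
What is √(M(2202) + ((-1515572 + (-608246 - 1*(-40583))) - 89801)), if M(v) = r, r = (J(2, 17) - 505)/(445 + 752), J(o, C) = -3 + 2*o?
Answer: 2*I*√196116537/19 ≈ 1474.1*I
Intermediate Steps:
r = -8/19 (r = ((-3 + 2*2) - 505)/(445 + 752) = ((-3 + 4) - 505)/1197 = (1 - 505)*(1/1197) = -504*1/1197 = -8/19 ≈ -0.42105)
M(v) = -8/19
√(M(2202) + ((-1515572 + (-608246 - 1*(-40583))) - 89801)) = √(-8/19 + ((-1515572 + (-608246 - 1*(-40583))) - 89801)) = √(-8/19 + ((-1515572 + (-608246 + 40583)) - 89801)) = √(-8/19 + ((-1515572 - 567663) - 89801)) = √(-8/19 + (-2083235 - 89801)) = √(-8/19 - 2173036) = √(-41287692/19) = 2*I*√196116537/19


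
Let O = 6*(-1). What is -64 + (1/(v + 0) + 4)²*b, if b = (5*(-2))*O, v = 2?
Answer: 1151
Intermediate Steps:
O = -6
b = 60 (b = (5*(-2))*(-6) = -10*(-6) = 60)
-64 + (1/(v + 0) + 4)²*b = -64 + (1/(2 + 0) + 4)²*60 = -64 + (1/2 + 4)²*60 = -64 + (½ + 4)²*60 = -64 + (9/2)²*60 = -64 + (81/4)*60 = -64 + 1215 = 1151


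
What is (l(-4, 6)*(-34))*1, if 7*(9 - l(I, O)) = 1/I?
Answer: -4301/14 ≈ -307.21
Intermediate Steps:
l(I, O) = 9 - 1/(7*I)
(l(-4, 6)*(-34))*1 = ((9 - 1/7/(-4))*(-34))*1 = ((9 - 1/7*(-1/4))*(-34))*1 = ((9 + 1/28)*(-34))*1 = ((253/28)*(-34))*1 = -4301/14*1 = -4301/14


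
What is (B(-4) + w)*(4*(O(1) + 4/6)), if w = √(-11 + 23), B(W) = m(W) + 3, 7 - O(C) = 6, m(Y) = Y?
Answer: -20/3 + 40*√3/3 ≈ 16.427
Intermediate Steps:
O(C) = 1 (O(C) = 7 - 1*6 = 7 - 6 = 1)
B(W) = 3 + W (B(W) = W + 3 = 3 + W)
w = 2*√3 (w = √12 = 2*√3 ≈ 3.4641)
(B(-4) + w)*(4*(O(1) + 4/6)) = ((3 - 4) + 2*√3)*(4*(1 + 4/6)) = (-1 + 2*√3)*(4*(1 + 4*(⅙))) = (-1 + 2*√3)*(4*(1 + ⅔)) = (-1 + 2*√3)*(4*(5/3)) = (-1 + 2*√3)*(20/3) = -20/3 + 40*√3/3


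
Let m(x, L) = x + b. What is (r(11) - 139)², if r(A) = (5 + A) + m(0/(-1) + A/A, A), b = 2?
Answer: 14400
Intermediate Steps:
m(x, L) = 2 + x (m(x, L) = x + 2 = 2 + x)
r(A) = 8 + A (r(A) = (5 + A) + (2 + (0/(-1) + A/A)) = (5 + A) + (2 + (0*(-1) + 1)) = (5 + A) + (2 + (0 + 1)) = (5 + A) + (2 + 1) = (5 + A) + 3 = 8 + A)
(r(11) - 139)² = ((8 + 11) - 139)² = (19 - 139)² = (-120)² = 14400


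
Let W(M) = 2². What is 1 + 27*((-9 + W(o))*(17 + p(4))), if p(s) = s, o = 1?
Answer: -2834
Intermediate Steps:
W(M) = 4
1 + 27*((-9 + W(o))*(17 + p(4))) = 1 + 27*((-9 + 4)*(17 + 4)) = 1 + 27*(-5*21) = 1 + 27*(-105) = 1 - 2835 = -2834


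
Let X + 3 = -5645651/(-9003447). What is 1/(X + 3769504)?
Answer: 9003447/33938508115598 ≈ 2.6529e-7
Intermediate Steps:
X = -21364690/9003447 (X = -3 - 5645651/(-9003447) = -3 - 5645651*(-1/9003447) = -3 + 5645651/9003447 = -21364690/9003447 ≈ -2.3729)
1/(X + 3769504) = 1/(-21364690/9003447 + 3769504) = 1/(33938508115598/9003447) = 9003447/33938508115598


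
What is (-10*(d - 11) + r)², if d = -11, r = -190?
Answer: 900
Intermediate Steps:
(-10*(d - 11) + r)² = (-10*(-11 - 11) - 190)² = (-10*(-22) - 190)² = (220 - 190)² = 30² = 900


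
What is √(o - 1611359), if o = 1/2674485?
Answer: I*√1280649052762251810/891495 ≈ 1269.4*I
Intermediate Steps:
o = 1/2674485 ≈ 3.7390e-7
√(o - 1611359) = √(1/2674485 - 1611359) = √(-4309555475114/2674485) = I*√1280649052762251810/891495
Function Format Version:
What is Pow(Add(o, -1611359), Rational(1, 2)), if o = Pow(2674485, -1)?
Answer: Mul(Rational(1, 891495), I, Pow(1280649052762251810, Rational(1, 2))) ≈ Mul(1269.4, I)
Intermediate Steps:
o = Rational(1, 2674485) ≈ 3.7390e-7
Pow(Add(o, -1611359), Rational(1, 2)) = Pow(Add(Rational(1, 2674485), -1611359), Rational(1, 2)) = Pow(Rational(-4309555475114, 2674485), Rational(1, 2)) = Mul(Rational(1, 891495), I, Pow(1280649052762251810, Rational(1, 2)))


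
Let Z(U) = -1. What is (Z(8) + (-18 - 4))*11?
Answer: -253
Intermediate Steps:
(Z(8) + (-18 - 4))*11 = (-1 + (-18 - 4))*11 = (-1 - 22)*11 = -23*11 = -253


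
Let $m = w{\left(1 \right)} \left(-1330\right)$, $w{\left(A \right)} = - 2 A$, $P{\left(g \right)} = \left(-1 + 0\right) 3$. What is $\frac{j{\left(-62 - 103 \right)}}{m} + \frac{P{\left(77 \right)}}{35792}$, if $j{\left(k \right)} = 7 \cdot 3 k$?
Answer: $- \frac{885909}{680048} \approx -1.3027$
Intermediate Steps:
$j{\left(k \right)} = 21 k$
$P{\left(g \right)} = -3$ ($P{\left(g \right)} = \left(-1\right) 3 = -3$)
$m = 2660$ ($m = \left(-2\right) 1 \left(-1330\right) = \left(-2\right) \left(-1330\right) = 2660$)
$\frac{j{\left(-62 - 103 \right)}}{m} + \frac{P{\left(77 \right)}}{35792} = \frac{21 \left(-62 - 103\right)}{2660} - \frac{3}{35792} = 21 \left(-62 - 103\right) \frac{1}{2660} - \frac{3}{35792} = 21 \left(-165\right) \frac{1}{2660} - \frac{3}{35792} = \left(-3465\right) \frac{1}{2660} - \frac{3}{35792} = - \frac{99}{76} - \frac{3}{35792} = - \frac{885909}{680048}$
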